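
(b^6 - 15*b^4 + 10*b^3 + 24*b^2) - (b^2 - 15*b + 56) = b^6 - 15*b^4 + 10*b^3 + 23*b^2 + 15*b - 56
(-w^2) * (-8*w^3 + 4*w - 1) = 8*w^5 - 4*w^3 + w^2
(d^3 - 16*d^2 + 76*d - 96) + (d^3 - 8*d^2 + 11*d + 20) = 2*d^3 - 24*d^2 + 87*d - 76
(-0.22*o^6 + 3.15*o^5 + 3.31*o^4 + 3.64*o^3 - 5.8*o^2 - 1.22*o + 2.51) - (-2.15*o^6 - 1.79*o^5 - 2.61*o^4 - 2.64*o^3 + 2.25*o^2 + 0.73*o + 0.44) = 1.93*o^6 + 4.94*o^5 + 5.92*o^4 + 6.28*o^3 - 8.05*o^2 - 1.95*o + 2.07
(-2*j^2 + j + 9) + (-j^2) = -3*j^2 + j + 9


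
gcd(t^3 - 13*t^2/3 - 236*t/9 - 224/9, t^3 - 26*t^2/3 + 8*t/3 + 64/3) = t^2 - 20*t/3 - 32/3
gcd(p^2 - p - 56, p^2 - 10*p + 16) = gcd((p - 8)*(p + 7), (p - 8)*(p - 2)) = p - 8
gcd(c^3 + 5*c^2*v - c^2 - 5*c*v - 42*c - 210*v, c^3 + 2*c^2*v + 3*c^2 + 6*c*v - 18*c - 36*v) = c + 6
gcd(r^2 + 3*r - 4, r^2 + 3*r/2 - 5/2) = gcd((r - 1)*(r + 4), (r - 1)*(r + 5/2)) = r - 1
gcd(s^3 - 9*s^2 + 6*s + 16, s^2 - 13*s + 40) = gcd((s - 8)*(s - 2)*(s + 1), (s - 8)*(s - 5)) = s - 8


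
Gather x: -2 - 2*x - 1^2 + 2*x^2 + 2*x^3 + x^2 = 2*x^3 + 3*x^2 - 2*x - 3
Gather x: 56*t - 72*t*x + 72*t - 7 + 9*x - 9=128*t + x*(9 - 72*t) - 16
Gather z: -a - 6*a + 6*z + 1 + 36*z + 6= -7*a + 42*z + 7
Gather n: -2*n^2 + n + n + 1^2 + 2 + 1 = -2*n^2 + 2*n + 4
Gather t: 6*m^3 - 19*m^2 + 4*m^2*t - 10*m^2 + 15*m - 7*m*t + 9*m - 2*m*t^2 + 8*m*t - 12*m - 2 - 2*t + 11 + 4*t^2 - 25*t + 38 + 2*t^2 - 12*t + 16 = 6*m^3 - 29*m^2 + 12*m + t^2*(6 - 2*m) + t*(4*m^2 + m - 39) + 63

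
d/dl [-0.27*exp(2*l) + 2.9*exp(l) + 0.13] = (2.9 - 0.54*exp(l))*exp(l)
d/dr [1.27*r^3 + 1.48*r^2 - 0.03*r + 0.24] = 3.81*r^2 + 2.96*r - 0.03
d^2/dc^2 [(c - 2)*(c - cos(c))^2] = 2*(c - 2)*(c - cos(c))*cos(c) + 2*(c - 2)*(sin(c) + 1)^2 + 4*(c - cos(c))*(sin(c) + 1)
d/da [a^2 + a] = 2*a + 1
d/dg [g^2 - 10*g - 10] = 2*g - 10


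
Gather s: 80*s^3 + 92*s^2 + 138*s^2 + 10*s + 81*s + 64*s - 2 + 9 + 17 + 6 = 80*s^3 + 230*s^2 + 155*s + 30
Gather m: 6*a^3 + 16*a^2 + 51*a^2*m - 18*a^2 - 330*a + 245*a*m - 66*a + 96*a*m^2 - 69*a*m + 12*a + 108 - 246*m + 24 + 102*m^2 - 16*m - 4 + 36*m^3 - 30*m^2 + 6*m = 6*a^3 - 2*a^2 - 384*a + 36*m^3 + m^2*(96*a + 72) + m*(51*a^2 + 176*a - 256) + 128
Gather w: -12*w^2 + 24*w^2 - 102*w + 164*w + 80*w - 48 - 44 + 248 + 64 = 12*w^2 + 142*w + 220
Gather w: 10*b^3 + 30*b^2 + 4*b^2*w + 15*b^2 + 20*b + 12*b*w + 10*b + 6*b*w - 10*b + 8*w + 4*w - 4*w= 10*b^3 + 45*b^2 + 20*b + w*(4*b^2 + 18*b + 8)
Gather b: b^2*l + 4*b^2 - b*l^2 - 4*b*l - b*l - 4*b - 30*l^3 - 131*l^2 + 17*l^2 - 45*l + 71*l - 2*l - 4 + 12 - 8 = b^2*(l + 4) + b*(-l^2 - 5*l - 4) - 30*l^3 - 114*l^2 + 24*l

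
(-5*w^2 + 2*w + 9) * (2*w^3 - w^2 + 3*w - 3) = -10*w^5 + 9*w^4 + w^3 + 12*w^2 + 21*w - 27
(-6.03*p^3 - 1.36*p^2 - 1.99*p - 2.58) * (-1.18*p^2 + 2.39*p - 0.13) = 7.1154*p^5 - 12.8069*p^4 - 0.118300000000001*p^3 - 1.5349*p^2 - 5.9075*p + 0.3354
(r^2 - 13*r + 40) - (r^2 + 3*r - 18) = 58 - 16*r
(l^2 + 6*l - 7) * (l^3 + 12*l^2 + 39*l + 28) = l^5 + 18*l^4 + 104*l^3 + 178*l^2 - 105*l - 196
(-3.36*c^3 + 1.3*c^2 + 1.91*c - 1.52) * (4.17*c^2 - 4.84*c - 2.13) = -14.0112*c^5 + 21.6834*c^4 + 8.8295*c^3 - 18.3518*c^2 + 3.2885*c + 3.2376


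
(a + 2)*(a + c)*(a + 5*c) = a^3 + 6*a^2*c + 2*a^2 + 5*a*c^2 + 12*a*c + 10*c^2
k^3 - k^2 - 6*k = k*(k - 3)*(k + 2)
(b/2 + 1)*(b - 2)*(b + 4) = b^3/2 + 2*b^2 - 2*b - 8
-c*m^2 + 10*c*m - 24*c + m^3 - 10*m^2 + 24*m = (-c + m)*(m - 6)*(m - 4)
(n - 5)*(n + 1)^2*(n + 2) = n^4 - n^3 - 15*n^2 - 23*n - 10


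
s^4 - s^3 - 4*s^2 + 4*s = s*(s - 2)*(s - 1)*(s + 2)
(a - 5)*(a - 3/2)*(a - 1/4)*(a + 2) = a^4 - 19*a^3/4 - 35*a^2/8 + 131*a/8 - 15/4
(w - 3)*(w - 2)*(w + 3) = w^3 - 2*w^2 - 9*w + 18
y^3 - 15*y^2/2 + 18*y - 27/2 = (y - 3)^2*(y - 3/2)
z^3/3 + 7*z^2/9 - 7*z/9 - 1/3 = (z/3 + 1)*(z - 1)*(z + 1/3)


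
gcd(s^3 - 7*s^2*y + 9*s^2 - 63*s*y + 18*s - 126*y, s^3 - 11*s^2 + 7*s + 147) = s + 3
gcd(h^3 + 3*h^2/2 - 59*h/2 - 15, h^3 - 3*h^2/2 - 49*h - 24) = h^2 + 13*h/2 + 3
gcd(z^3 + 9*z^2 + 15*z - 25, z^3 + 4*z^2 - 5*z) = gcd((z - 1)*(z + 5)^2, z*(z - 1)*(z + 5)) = z^2 + 4*z - 5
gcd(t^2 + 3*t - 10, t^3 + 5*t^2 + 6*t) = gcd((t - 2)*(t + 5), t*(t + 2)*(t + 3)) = 1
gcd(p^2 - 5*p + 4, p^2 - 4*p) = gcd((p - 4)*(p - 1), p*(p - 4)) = p - 4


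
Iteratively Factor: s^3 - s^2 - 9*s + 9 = (s - 1)*(s^2 - 9) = (s - 3)*(s - 1)*(s + 3)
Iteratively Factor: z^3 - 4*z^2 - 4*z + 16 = (z + 2)*(z^2 - 6*z + 8) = (z - 4)*(z + 2)*(z - 2)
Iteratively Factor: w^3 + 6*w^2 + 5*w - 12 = (w - 1)*(w^2 + 7*w + 12) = (w - 1)*(w + 4)*(w + 3)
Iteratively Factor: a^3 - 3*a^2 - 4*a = (a + 1)*(a^2 - 4*a) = a*(a + 1)*(a - 4)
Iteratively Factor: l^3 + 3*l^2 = (l)*(l^2 + 3*l) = l*(l + 3)*(l)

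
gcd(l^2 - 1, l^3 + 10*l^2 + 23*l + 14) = l + 1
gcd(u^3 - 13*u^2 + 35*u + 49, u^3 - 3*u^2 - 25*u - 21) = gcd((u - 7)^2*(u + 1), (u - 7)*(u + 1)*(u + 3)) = u^2 - 6*u - 7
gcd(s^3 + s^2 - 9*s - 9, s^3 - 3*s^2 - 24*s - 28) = 1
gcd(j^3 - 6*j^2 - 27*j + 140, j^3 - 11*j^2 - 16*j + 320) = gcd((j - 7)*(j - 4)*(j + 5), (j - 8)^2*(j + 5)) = j + 5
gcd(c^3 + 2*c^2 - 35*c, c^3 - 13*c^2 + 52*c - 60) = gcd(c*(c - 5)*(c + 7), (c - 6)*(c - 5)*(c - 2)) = c - 5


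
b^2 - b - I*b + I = (b - 1)*(b - I)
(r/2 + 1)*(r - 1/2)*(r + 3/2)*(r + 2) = r^4/2 + 5*r^3/2 + 29*r^2/8 + r/2 - 3/2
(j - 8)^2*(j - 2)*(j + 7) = j^4 - 11*j^3 - 30*j^2 + 544*j - 896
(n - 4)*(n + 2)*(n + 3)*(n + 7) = n^4 + 8*n^3 - 7*n^2 - 122*n - 168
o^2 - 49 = (o - 7)*(o + 7)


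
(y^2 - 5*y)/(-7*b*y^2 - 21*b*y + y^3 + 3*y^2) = (5 - y)/(7*b*y + 21*b - y^2 - 3*y)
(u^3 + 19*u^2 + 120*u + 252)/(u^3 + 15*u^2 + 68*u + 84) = (u + 6)/(u + 2)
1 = 1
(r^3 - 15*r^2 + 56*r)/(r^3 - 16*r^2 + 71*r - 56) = r/(r - 1)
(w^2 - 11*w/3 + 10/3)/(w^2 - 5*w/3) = (w - 2)/w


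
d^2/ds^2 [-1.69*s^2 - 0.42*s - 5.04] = -3.38000000000000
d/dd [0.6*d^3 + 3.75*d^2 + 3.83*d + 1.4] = 1.8*d^2 + 7.5*d + 3.83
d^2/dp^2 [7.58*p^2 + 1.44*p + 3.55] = 15.1600000000000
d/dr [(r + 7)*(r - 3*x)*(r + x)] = 3*r^2 - 4*r*x + 14*r - 3*x^2 - 14*x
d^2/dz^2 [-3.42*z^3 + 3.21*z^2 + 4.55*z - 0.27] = 6.42 - 20.52*z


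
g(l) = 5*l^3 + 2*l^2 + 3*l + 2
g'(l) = 15*l^2 + 4*l + 3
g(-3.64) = -223.56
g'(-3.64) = 187.18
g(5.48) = 901.33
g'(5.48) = 475.38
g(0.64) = 6.05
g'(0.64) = 11.70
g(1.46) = 26.20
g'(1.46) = 40.81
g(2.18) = 69.85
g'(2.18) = 83.01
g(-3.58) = -212.52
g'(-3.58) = 180.93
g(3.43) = 237.59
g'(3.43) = 193.19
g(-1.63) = -19.23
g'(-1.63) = 36.33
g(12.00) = 8966.00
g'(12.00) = 2211.00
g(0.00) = 2.00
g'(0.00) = 3.00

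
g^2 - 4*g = g*(g - 4)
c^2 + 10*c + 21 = (c + 3)*(c + 7)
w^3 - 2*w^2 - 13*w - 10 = (w - 5)*(w + 1)*(w + 2)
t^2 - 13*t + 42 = (t - 7)*(t - 6)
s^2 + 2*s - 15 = (s - 3)*(s + 5)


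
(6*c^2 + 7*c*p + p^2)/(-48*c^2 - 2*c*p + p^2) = (c + p)/(-8*c + p)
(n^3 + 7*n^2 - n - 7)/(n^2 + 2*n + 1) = (n^2 + 6*n - 7)/(n + 1)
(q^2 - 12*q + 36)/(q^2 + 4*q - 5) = (q^2 - 12*q + 36)/(q^2 + 4*q - 5)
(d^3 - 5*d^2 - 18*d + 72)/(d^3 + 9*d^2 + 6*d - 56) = (d^2 - 9*d + 18)/(d^2 + 5*d - 14)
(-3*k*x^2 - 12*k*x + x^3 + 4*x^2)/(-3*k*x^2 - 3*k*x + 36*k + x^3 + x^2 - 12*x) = x/(x - 3)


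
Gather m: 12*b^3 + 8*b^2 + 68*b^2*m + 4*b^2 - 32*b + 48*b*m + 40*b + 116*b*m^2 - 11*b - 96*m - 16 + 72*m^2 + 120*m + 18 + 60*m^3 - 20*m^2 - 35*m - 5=12*b^3 + 12*b^2 - 3*b + 60*m^3 + m^2*(116*b + 52) + m*(68*b^2 + 48*b - 11) - 3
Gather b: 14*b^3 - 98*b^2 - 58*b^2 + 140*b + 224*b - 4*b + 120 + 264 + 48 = 14*b^3 - 156*b^2 + 360*b + 432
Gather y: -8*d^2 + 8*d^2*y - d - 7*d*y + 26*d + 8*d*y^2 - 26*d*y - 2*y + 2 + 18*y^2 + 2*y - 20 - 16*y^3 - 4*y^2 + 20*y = -8*d^2 + 25*d - 16*y^3 + y^2*(8*d + 14) + y*(8*d^2 - 33*d + 20) - 18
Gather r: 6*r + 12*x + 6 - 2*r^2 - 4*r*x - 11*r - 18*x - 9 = -2*r^2 + r*(-4*x - 5) - 6*x - 3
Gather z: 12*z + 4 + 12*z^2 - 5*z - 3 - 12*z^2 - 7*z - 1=0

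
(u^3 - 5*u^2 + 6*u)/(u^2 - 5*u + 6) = u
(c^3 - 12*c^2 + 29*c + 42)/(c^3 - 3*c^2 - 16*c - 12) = (c - 7)/(c + 2)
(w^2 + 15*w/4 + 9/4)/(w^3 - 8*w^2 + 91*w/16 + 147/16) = 4*(w + 3)/(4*w^2 - 35*w + 49)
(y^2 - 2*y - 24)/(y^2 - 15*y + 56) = (y^2 - 2*y - 24)/(y^2 - 15*y + 56)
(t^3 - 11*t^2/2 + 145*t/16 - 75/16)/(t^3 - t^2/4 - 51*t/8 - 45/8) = (16*t^2 - 40*t + 25)/(2*(8*t^2 + 22*t + 15))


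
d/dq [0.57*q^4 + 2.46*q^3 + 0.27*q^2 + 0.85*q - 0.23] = 2.28*q^3 + 7.38*q^2 + 0.54*q + 0.85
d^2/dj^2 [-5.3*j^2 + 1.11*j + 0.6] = -10.6000000000000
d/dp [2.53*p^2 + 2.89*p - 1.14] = 5.06*p + 2.89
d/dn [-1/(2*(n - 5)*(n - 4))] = (n - 9/2)/((n - 5)^2*(n - 4)^2)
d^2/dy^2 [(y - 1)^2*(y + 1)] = 6*y - 2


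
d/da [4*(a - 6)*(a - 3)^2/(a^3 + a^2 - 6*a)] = 4*(13*a^4 - 102*a^3 + 189*a^2 + 108*a - 324)/(a^2*(a^4 + 2*a^3 - 11*a^2 - 12*a + 36))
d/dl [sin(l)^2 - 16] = sin(2*l)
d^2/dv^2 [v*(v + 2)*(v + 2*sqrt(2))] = 6*v + 4 + 4*sqrt(2)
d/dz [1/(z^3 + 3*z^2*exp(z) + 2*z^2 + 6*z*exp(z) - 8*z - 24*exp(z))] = (-3*z^2*exp(z) - 3*z^2 - 12*z*exp(z) - 4*z + 18*exp(z) + 8)/(z^3 + 3*z^2*exp(z) + 2*z^2 + 6*z*exp(z) - 8*z - 24*exp(z))^2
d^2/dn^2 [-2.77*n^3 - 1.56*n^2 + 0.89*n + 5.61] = -16.62*n - 3.12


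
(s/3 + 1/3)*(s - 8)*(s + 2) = s^3/3 - 5*s^2/3 - 22*s/3 - 16/3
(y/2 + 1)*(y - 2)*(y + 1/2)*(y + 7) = y^4/2 + 15*y^3/4 - y^2/4 - 15*y - 7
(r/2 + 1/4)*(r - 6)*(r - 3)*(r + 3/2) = r^4/2 - 7*r^3/2 + 3*r^2/8 + 117*r/8 + 27/4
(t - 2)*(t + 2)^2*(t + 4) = t^4 + 6*t^3 + 4*t^2 - 24*t - 32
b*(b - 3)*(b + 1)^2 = b^4 - b^3 - 5*b^2 - 3*b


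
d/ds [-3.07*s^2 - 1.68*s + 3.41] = -6.14*s - 1.68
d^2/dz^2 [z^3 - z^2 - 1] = 6*z - 2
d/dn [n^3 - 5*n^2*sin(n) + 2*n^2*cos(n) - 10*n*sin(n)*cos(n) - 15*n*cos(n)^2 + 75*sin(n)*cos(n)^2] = -2*n^2*sin(n) - 5*n^2*cos(n) + 3*n^2 - 10*n*sin(n) + 15*n*sin(2*n) + 4*n*cos(n) - 10*n*cos(2*n) - 5*sin(2*n) + 75*cos(n)/4 - 15*cos(2*n)/2 + 225*cos(3*n)/4 - 15/2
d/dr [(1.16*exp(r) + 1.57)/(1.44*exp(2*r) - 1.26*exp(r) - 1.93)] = (-(1.16*exp(r) + 1.57)*(2.88*exp(r) - 1.26) + 1.6704*exp(2*r) - 1.4616*exp(r) - 2.2388)*exp(r)/(-1.44*exp(2*r) + 1.26*exp(r) + 1.93)^2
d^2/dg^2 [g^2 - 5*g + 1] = 2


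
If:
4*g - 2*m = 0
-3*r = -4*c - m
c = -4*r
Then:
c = -4*r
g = 19*r/2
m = 19*r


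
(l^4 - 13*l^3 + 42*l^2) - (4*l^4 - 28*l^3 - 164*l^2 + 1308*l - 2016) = -3*l^4 + 15*l^3 + 206*l^2 - 1308*l + 2016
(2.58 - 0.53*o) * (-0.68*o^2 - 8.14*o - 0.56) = 0.3604*o^3 + 2.5598*o^2 - 20.7044*o - 1.4448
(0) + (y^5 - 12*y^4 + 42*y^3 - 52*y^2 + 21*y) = y^5 - 12*y^4 + 42*y^3 - 52*y^2 + 21*y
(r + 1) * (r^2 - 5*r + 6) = r^3 - 4*r^2 + r + 6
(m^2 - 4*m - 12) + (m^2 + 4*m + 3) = 2*m^2 - 9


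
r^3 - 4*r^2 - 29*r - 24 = (r - 8)*(r + 1)*(r + 3)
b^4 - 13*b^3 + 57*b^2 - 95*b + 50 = (b - 5)^2*(b - 2)*(b - 1)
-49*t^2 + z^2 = (-7*t + z)*(7*t + z)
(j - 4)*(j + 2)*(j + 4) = j^3 + 2*j^2 - 16*j - 32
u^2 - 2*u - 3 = (u - 3)*(u + 1)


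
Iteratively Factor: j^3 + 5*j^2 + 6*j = (j + 3)*(j^2 + 2*j) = j*(j + 3)*(j + 2)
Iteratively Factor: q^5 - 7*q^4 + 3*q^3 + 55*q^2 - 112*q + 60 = (q - 5)*(q^4 - 2*q^3 - 7*q^2 + 20*q - 12) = (q - 5)*(q - 2)*(q^3 - 7*q + 6) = (q - 5)*(q - 2)*(q - 1)*(q^2 + q - 6) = (q - 5)*(q - 2)^2*(q - 1)*(q + 3)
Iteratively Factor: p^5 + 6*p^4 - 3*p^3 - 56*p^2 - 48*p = (p - 3)*(p^4 + 9*p^3 + 24*p^2 + 16*p) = (p - 3)*(p + 4)*(p^3 + 5*p^2 + 4*p) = p*(p - 3)*(p + 4)*(p^2 + 5*p + 4) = p*(p - 3)*(p + 4)^2*(p + 1)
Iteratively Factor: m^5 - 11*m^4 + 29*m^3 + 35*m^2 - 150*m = (m - 5)*(m^4 - 6*m^3 - m^2 + 30*m) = m*(m - 5)*(m^3 - 6*m^2 - m + 30) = m*(m - 5)*(m - 3)*(m^2 - 3*m - 10) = m*(m - 5)*(m - 3)*(m + 2)*(m - 5)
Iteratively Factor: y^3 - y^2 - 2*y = (y)*(y^2 - y - 2) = y*(y + 1)*(y - 2)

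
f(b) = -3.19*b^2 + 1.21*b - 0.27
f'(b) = 1.21 - 6.38*b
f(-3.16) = -35.95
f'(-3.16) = 21.37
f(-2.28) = -19.61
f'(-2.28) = 15.76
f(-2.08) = -16.59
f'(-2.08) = 14.48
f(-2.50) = -23.23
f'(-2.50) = 17.16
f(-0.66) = -2.46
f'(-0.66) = 5.42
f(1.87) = -9.16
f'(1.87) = -10.72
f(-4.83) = -80.53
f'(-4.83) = 32.03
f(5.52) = -90.79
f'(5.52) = -34.01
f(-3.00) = -32.61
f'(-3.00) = 20.35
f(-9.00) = -269.55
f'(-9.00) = 58.63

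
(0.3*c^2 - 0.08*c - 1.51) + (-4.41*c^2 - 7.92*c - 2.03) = -4.11*c^2 - 8.0*c - 3.54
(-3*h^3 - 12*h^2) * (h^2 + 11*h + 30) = -3*h^5 - 45*h^4 - 222*h^3 - 360*h^2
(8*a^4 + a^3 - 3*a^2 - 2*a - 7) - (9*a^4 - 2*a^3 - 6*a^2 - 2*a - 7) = -a^4 + 3*a^3 + 3*a^2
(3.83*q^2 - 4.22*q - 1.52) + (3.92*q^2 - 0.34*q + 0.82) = 7.75*q^2 - 4.56*q - 0.7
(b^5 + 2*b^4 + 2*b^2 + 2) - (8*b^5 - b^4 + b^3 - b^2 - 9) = -7*b^5 + 3*b^4 - b^3 + 3*b^2 + 11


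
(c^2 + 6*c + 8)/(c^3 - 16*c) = (c + 2)/(c*(c - 4))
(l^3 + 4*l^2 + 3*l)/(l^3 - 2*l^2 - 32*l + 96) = l*(l^2 + 4*l + 3)/(l^3 - 2*l^2 - 32*l + 96)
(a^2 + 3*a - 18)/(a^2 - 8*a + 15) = (a + 6)/(a - 5)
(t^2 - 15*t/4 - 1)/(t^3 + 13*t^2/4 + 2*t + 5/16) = 4*(t - 4)/(4*t^2 + 12*t + 5)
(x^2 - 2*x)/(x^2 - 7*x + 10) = x/(x - 5)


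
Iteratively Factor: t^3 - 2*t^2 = (t - 2)*(t^2) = t*(t - 2)*(t)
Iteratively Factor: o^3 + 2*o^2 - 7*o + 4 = (o - 1)*(o^2 + 3*o - 4) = (o - 1)^2*(o + 4)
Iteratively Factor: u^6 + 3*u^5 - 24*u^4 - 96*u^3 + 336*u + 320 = (u - 2)*(u^5 + 5*u^4 - 14*u^3 - 124*u^2 - 248*u - 160) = (u - 2)*(u + 2)*(u^4 + 3*u^3 - 20*u^2 - 84*u - 80) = (u - 2)*(u + 2)^2*(u^3 + u^2 - 22*u - 40) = (u - 2)*(u + 2)^3*(u^2 - u - 20) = (u - 2)*(u + 2)^3*(u + 4)*(u - 5)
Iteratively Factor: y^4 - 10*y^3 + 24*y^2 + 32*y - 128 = (y - 4)*(y^3 - 6*y^2 + 32) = (y - 4)^2*(y^2 - 2*y - 8) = (y - 4)^2*(y + 2)*(y - 4)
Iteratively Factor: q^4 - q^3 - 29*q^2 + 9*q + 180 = (q - 3)*(q^3 + 2*q^2 - 23*q - 60) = (q - 5)*(q - 3)*(q^2 + 7*q + 12) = (q - 5)*(q - 3)*(q + 3)*(q + 4)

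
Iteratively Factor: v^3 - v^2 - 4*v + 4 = (v - 2)*(v^2 + v - 2) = (v - 2)*(v + 2)*(v - 1)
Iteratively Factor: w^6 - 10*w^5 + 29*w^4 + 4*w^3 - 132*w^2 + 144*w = (w - 3)*(w^5 - 7*w^4 + 8*w^3 + 28*w^2 - 48*w) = (w - 3)*(w - 2)*(w^4 - 5*w^3 - 2*w^2 + 24*w) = (w - 3)*(w - 2)*(w + 2)*(w^3 - 7*w^2 + 12*w) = (w - 3)^2*(w - 2)*(w + 2)*(w^2 - 4*w) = (w - 4)*(w - 3)^2*(w - 2)*(w + 2)*(w)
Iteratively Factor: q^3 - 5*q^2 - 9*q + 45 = (q - 5)*(q^2 - 9) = (q - 5)*(q + 3)*(q - 3)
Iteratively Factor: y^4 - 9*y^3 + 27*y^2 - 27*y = (y - 3)*(y^3 - 6*y^2 + 9*y) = (y - 3)^2*(y^2 - 3*y) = (y - 3)^3*(y)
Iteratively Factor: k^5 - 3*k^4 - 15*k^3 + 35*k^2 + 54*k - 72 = (k - 4)*(k^4 + k^3 - 11*k^2 - 9*k + 18) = (k - 4)*(k - 3)*(k^3 + 4*k^2 + k - 6) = (k - 4)*(k - 3)*(k + 3)*(k^2 + k - 2) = (k - 4)*(k - 3)*(k - 1)*(k + 3)*(k + 2)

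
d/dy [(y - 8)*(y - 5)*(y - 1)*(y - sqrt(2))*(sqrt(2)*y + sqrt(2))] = 5*sqrt(2)*y^4 - 52*sqrt(2)*y^3 - 8*y^3 + 78*y^2 + 117*sqrt(2)*y^2 - 156*y + 26*sqrt(2)*y - 40*sqrt(2) - 26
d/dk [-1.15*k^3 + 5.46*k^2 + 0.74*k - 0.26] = -3.45*k^2 + 10.92*k + 0.74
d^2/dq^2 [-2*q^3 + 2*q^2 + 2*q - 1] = 4 - 12*q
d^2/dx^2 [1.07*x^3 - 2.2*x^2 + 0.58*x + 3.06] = 6.42*x - 4.4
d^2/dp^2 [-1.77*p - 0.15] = 0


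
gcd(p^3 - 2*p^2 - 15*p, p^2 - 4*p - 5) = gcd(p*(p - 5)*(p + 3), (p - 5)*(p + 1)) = p - 5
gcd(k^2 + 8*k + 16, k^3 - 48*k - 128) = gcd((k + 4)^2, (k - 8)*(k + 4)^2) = k^2 + 8*k + 16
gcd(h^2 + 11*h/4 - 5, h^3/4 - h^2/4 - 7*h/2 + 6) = h + 4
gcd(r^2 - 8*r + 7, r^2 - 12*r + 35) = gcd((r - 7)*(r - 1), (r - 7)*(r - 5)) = r - 7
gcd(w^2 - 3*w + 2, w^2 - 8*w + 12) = w - 2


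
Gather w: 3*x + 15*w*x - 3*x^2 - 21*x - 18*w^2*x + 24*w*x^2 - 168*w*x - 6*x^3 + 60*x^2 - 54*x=-18*w^2*x + w*(24*x^2 - 153*x) - 6*x^3 + 57*x^2 - 72*x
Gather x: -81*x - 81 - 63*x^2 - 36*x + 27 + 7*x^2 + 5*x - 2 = -56*x^2 - 112*x - 56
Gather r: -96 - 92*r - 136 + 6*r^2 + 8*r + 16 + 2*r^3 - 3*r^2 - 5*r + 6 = 2*r^3 + 3*r^2 - 89*r - 210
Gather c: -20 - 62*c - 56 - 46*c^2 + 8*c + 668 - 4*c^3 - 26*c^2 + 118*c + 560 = -4*c^3 - 72*c^2 + 64*c + 1152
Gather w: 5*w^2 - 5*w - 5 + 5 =5*w^2 - 5*w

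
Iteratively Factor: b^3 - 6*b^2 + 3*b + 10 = (b - 2)*(b^2 - 4*b - 5) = (b - 2)*(b + 1)*(b - 5)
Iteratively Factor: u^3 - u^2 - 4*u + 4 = (u - 2)*(u^2 + u - 2) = (u - 2)*(u - 1)*(u + 2)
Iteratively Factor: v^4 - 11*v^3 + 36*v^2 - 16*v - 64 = (v - 4)*(v^3 - 7*v^2 + 8*v + 16) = (v - 4)^2*(v^2 - 3*v - 4) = (v - 4)^2*(v + 1)*(v - 4)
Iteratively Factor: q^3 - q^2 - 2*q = (q + 1)*(q^2 - 2*q) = q*(q + 1)*(q - 2)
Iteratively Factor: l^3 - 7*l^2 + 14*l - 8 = (l - 1)*(l^2 - 6*l + 8) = (l - 2)*(l - 1)*(l - 4)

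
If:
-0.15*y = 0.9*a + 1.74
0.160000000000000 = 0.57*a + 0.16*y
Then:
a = -5.17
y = 19.42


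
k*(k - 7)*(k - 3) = k^3 - 10*k^2 + 21*k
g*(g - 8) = g^2 - 8*g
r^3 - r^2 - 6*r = r*(r - 3)*(r + 2)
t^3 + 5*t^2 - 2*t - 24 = (t - 2)*(t + 3)*(t + 4)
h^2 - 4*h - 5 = (h - 5)*(h + 1)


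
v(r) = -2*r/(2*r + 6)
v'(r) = 4*r/(2*r + 6)^2 - 2/(2*r + 6)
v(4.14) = -0.58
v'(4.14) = -0.06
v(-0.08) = 0.03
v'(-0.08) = -0.35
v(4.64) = -0.61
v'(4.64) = -0.05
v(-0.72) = 0.32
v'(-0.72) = -0.58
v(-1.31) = 0.78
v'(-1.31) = -1.05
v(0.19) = -0.06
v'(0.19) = -0.29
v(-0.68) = 0.29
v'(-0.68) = -0.56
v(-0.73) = 0.32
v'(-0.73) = -0.58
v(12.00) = -0.80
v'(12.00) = -0.01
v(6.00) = -0.67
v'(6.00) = -0.04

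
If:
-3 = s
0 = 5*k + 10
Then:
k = -2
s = -3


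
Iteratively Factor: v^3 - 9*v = (v + 3)*(v^2 - 3*v) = v*(v + 3)*(v - 3)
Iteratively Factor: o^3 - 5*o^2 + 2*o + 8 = (o - 2)*(o^2 - 3*o - 4) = (o - 2)*(o + 1)*(o - 4)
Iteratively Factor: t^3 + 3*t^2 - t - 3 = (t + 1)*(t^2 + 2*t - 3) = (t + 1)*(t + 3)*(t - 1)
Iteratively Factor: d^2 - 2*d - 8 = (d + 2)*(d - 4)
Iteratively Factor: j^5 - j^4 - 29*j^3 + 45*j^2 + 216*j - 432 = (j - 3)*(j^4 + 2*j^3 - 23*j^2 - 24*j + 144) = (j - 3)*(j + 4)*(j^3 - 2*j^2 - 15*j + 36) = (j - 3)*(j + 4)^2*(j^2 - 6*j + 9) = (j - 3)^2*(j + 4)^2*(j - 3)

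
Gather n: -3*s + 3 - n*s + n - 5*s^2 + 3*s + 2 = n*(1 - s) - 5*s^2 + 5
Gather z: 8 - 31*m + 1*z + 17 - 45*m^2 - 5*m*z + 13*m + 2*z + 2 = -45*m^2 - 18*m + z*(3 - 5*m) + 27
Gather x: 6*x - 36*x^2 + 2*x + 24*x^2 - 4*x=-12*x^2 + 4*x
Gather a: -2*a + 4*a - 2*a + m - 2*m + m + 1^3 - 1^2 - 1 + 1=0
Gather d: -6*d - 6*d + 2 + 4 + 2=8 - 12*d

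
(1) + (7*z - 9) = 7*z - 8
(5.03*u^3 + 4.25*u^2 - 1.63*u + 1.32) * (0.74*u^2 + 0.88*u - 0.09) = 3.7222*u^5 + 7.5714*u^4 + 2.0811*u^3 - 0.8401*u^2 + 1.3083*u - 0.1188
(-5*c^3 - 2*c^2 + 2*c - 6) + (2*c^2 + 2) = -5*c^3 + 2*c - 4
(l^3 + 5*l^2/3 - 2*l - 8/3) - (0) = l^3 + 5*l^2/3 - 2*l - 8/3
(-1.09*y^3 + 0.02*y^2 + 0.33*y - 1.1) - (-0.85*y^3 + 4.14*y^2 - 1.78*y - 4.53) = -0.24*y^3 - 4.12*y^2 + 2.11*y + 3.43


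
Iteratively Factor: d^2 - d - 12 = (d + 3)*(d - 4)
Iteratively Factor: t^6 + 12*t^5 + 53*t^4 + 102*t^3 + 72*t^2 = (t + 4)*(t^5 + 8*t^4 + 21*t^3 + 18*t^2) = (t + 3)*(t + 4)*(t^4 + 5*t^3 + 6*t^2) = t*(t + 3)*(t + 4)*(t^3 + 5*t^2 + 6*t) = t*(t + 3)^2*(t + 4)*(t^2 + 2*t) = t*(t + 2)*(t + 3)^2*(t + 4)*(t)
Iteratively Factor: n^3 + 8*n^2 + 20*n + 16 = (n + 4)*(n^2 + 4*n + 4) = (n + 2)*(n + 4)*(n + 2)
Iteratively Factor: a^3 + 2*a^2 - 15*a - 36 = (a + 3)*(a^2 - a - 12) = (a + 3)^2*(a - 4)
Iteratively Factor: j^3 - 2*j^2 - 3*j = (j + 1)*(j^2 - 3*j) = j*(j + 1)*(j - 3)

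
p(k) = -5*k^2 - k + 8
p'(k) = -10*k - 1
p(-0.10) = 8.05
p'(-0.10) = 0.00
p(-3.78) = -59.66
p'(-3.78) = 36.80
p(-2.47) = -20.03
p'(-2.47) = 23.70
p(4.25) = -86.56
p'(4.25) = -43.50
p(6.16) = -187.89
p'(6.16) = -62.60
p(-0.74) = 6.00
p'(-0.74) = 6.40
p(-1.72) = -5.07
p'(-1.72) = 16.20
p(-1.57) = -2.75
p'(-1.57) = 14.70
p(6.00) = -178.00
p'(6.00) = -61.00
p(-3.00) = -34.00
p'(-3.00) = 29.00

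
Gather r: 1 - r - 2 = -r - 1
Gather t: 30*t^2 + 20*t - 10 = 30*t^2 + 20*t - 10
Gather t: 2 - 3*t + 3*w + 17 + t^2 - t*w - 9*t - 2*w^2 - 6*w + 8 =t^2 + t*(-w - 12) - 2*w^2 - 3*w + 27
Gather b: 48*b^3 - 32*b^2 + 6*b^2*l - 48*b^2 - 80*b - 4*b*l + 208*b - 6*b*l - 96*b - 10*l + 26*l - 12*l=48*b^3 + b^2*(6*l - 80) + b*(32 - 10*l) + 4*l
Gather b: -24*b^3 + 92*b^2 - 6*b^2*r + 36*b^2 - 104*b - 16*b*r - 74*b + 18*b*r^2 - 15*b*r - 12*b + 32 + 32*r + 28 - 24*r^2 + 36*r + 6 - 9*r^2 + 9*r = -24*b^3 + b^2*(128 - 6*r) + b*(18*r^2 - 31*r - 190) - 33*r^2 + 77*r + 66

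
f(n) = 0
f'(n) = 0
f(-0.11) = 0.00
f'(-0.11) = 0.00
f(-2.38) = 0.00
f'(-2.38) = 0.00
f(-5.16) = 0.00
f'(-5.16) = 0.00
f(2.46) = 0.00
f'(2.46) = 0.00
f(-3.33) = 0.00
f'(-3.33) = 0.00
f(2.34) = 0.00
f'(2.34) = 0.00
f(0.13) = 0.00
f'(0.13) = 0.00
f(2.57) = 0.00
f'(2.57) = 0.00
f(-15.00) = 0.00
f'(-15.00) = 0.00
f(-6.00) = 0.00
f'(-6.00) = 0.00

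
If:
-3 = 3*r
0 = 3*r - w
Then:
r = -1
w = -3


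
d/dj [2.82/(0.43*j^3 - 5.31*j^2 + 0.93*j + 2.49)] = (-3.6378*j^2 + 29.9484*j - 2.6226)/(0.43*j^3 - 5.31*j^2 + 0.93*j + 2.49)^2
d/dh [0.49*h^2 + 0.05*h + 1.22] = 0.98*h + 0.05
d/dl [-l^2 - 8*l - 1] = -2*l - 8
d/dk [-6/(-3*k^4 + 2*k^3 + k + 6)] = 6*(-12*k^3 + 6*k^2 + 1)/(-3*k^4 + 2*k^3 + k + 6)^2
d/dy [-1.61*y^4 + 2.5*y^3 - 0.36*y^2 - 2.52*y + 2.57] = -6.44*y^3 + 7.5*y^2 - 0.72*y - 2.52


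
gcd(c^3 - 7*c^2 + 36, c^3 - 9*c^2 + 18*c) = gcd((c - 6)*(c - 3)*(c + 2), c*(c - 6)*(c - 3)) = c^2 - 9*c + 18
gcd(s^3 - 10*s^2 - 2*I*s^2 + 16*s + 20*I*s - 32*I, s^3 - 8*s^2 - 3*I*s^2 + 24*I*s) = s - 8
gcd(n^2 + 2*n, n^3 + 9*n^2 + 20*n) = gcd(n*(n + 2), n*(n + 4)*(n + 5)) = n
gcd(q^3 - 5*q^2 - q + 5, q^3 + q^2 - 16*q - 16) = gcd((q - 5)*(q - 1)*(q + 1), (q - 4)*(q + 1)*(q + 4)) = q + 1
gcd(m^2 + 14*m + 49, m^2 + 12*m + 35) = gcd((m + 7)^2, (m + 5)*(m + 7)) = m + 7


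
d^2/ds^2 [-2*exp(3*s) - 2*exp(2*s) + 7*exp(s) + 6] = (-18*exp(2*s) - 8*exp(s) + 7)*exp(s)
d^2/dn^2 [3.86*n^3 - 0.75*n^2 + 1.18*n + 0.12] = 23.16*n - 1.5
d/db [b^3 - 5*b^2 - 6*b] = 3*b^2 - 10*b - 6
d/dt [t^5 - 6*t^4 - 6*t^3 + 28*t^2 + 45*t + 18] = 5*t^4 - 24*t^3 - 18*t^2 + 56*t + 45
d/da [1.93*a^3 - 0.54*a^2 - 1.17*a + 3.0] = 5.79*a^2 - 1.08*a - 1.17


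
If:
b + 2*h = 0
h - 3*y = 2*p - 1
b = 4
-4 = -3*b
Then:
No Solution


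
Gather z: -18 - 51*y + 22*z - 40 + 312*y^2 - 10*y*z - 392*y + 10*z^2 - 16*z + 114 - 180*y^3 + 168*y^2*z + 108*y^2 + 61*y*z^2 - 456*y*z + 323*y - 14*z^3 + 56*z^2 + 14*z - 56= -180*y^3 + 420*y^2 - 120*y - 14*z^3 + z^2*(61*y + 66) + z*(168*y^2 - 466*y + 20)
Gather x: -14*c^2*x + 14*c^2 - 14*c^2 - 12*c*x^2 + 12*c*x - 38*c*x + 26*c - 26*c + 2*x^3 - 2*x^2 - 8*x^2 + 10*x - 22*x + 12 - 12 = 2*x^3 + x^2*(-12*c - 10) + x*(-14*c^2 - 26*c - 12)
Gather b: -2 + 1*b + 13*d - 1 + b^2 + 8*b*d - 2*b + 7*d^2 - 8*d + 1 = b^2 + b*(8*d - 1) + 7*d^2 + 5*d - 2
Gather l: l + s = l + s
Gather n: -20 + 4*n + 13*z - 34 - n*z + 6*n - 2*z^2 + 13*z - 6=n*(10 - z) - 2*z^2 + 26*z - 60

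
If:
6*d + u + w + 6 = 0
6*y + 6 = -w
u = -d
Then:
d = 6*y/5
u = -6*y/5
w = -6*y - 6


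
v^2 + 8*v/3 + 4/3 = (v + 2/3)*(v + 2)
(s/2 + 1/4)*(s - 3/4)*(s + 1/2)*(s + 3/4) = s^4/2 + s^3/2 - 5*s^2/32 - 9*s/32 - 9/128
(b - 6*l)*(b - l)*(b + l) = b^3 - 6*b^2*l - b*l^2 + 6*l^3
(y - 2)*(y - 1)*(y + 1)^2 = y^4 - y^3 - 3*y^2 + y + 2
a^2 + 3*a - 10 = (a - 2)*(a + 5)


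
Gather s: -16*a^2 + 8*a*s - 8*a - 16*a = -16*a^2 + 8*a*s - 24*a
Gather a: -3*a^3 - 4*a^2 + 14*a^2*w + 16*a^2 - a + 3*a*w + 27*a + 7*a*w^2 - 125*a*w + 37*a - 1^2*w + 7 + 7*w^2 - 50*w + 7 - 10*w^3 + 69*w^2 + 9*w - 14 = -3*a^3 + a^2*(14*w + 12) + a*(7*w^2 - 122*w + 63) - 10*w^3 + 76*w^2 - 42*w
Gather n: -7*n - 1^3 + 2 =1 - 7*n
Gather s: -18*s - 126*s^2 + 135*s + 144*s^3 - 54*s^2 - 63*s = 144*s^3 - 180*s^2 + 54*s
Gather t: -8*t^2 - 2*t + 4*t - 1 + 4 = -8*t^2 + 2*t + 3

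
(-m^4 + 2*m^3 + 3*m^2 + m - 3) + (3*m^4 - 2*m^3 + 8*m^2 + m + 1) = 2*m^4 + 11*m^2 + 2*m - 2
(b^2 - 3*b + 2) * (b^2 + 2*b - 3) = b^4 - b^3 - 7*b^2 + 13*b - 6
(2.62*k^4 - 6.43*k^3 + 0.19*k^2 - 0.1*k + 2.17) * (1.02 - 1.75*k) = -4.585*k^5 + 13.9249*k^4 - 6.8911*k^3 + 0.3688*k^2 - 3.8995*k + 2.2134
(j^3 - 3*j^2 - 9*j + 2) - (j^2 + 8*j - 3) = j^3 - 4*j^2 - 17*j + 5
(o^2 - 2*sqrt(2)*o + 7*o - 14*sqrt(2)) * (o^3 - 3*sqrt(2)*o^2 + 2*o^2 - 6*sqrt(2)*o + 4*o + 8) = o^5 - 5*sqrt(2)*o^4 + 9*o^4 - 45*sqrt(2)*o^3 + 30*o^3 - 78*sqrt(2)*o^2 + 144*o^2 - 72*sqrt(2)*o + 224*o - 112*sqrt(2)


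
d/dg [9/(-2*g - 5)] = 18/(2*g + 5)^2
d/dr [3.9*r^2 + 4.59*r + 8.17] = 7.8*r + 4.59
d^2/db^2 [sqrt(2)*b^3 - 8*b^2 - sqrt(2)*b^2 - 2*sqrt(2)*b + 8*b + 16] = 6*sqrt(2)*b - 16 - 2*sqrt(2)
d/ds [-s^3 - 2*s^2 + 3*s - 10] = -3*s^2 - 4*s + 3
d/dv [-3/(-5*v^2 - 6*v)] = 6*(-5*v - 3)/(v^2*(5*v + 6)^2)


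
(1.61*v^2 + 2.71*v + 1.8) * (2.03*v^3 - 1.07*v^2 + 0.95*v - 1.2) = 3.2683*v^5 + 3.7786*v^4 + 2.2838*v^3 - 1.2835*v^2 - 1.542*v - 2.16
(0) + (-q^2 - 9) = -q^2 - 9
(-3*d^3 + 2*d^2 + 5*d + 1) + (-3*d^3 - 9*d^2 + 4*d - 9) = -6*d^3 - 7*d^2 + 9*d - 8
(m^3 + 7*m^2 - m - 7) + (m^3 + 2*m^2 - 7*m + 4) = 2*m^3 + 9*m^2 - 8*m - 3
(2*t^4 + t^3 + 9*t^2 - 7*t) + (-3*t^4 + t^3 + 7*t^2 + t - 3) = -t^4 + 2*t^3 + 16*t^2 - 6*t - 3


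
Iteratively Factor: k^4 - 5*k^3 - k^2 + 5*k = (k + 1)*(k^3 - 6*k^2 + 5*k) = (k - 5)*(k + 1)*(k^2 - k) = k*(k - 5)*(k + 1)*(k - 1)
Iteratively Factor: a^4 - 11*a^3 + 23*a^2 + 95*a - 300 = (a + 3)*(a^3 - 14*a^2 + 65*a - 100) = (a - 4)*(a + 3)*(a^2 - 10*a + 25) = (a - 5)*(a - 4)*(a + 3)*(a - 5)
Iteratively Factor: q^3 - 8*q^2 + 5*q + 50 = (q - 5)*(q^2 - 3*q - 10) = (q - 5)*(q + 2)*(q - 5)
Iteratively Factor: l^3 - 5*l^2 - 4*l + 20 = (l - 5)*(l^2 - 4) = (l - 5)*(l - 2)*(l + 2)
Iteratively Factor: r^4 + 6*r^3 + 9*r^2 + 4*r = (r + 1)*(r^3 + 5*r^2 + 4*r) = (r + 1)^2*(r^2 + 4*r) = r*(r + 1)^2*(r + 4)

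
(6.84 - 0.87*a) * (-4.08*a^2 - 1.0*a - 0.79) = 3.5496*a^3 - 27.0372*a^2 - 6.1527*a - 5.4036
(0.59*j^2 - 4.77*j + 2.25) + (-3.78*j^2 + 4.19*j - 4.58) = -3.19*j^2 - 0.579999999999999*j - 2.33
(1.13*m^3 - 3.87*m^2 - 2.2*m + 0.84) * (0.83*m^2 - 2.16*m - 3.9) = 0.9379*m^5 - 5.6529*m^4 + 2.1262*m^3 + 20.5422*m^2 + 6.7656*m - 3.276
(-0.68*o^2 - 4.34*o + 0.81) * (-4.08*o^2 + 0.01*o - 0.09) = 2.7744*o^4 + 17.7004*o^3 - 3.287*o^2 + 0.3987*o - 0.0729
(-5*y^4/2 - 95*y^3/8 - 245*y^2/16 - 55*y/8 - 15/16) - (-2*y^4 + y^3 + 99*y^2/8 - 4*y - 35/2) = -y^4/2 - 103*y^3/8 - 443*y^2/16 - 23*y/8 + 265/16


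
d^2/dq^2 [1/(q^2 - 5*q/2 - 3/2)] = 4*(4*q^2 - 10*q - (4*q - 5)^2 - 6)/(-2*q^2 + 5*q + 3)^3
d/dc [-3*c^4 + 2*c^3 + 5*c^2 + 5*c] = -12*c^3 + 6*c^2 + 10*c + 5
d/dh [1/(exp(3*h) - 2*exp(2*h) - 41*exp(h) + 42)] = (-3*exp(2*h) + 4*exp(h) + 41)*exp(h)/(exp(3*h) - 2*exp(2*h) - 41*exp(h) + 42)^2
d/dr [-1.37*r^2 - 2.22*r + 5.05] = -2.74*r - 2.22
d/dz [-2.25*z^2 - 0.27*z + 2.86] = -4.5*z - 0.27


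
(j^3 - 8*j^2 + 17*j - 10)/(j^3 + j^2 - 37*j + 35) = (j - 2)/(j + 7)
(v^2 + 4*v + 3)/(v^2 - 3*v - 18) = (v + 1)/(v - 6)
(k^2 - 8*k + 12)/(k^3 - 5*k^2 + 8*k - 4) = (k - 6)/(k^2 - 3*k + 2)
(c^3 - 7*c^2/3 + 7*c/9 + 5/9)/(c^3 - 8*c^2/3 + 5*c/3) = (c + 1/3)/c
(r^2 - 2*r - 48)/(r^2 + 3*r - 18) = (r - 8)/(r - 3)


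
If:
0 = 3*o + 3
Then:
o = -1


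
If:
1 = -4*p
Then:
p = -1/4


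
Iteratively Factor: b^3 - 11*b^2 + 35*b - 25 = (b - 5)*(b^2 - 6*b + 5) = (b - 5)^2*(b - 1)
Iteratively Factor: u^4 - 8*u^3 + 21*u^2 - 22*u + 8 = (u - 1)*(u^3 - 7*u^2 + 14*u - 8) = (u - 4)*(u - 1)*(u^2 - 3*u + 2) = (u - 4)*(u - 2)*(u - 1)*(u - 1)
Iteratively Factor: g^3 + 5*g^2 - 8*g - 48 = (g + 4)*(g^2 + g - 12) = (g + 4)^2*(g - 3)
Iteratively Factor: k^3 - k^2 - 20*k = (k)*(k^2 - k - 20) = k*(k - 5)*(k + 4)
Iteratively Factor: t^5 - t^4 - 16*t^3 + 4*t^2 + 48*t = (t + 3)*(t^4 - 4*t^3 - 4*t^2 + 16*t) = (t - 4)*(t + 3)*(t^3 - 4*t) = t*(t - 4)*(t + 3)*(t^2 - 4) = t*(t - 4)*(t - 2)*(t + 3)*(t + 2)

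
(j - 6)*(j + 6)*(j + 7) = j^3 + 7*j^2 - 36*j - 252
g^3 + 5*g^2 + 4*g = g*(g + 1)*(g + 4)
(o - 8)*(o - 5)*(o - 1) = o^3 - 14*o^2 + 53*o - 40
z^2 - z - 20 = (z - 5)*(z + 4)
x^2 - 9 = (x - 3)*(x + 3)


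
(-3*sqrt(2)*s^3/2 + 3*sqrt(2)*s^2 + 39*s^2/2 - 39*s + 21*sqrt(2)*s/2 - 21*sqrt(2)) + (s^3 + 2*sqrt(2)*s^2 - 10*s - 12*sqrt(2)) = -3*sqrt(2)*s^3/2 + s^3 + 5*sqrt(2)*s^2 + 39*s^2/2 - 49*s + 21*sqrt(2)*s/2 - 33*sqrt(2)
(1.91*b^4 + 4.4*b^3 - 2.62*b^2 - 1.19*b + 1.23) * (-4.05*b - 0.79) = -7.7355*b^5 - 19.3289*b^4 + 7.135*b^3 + 6.8893*b^2 - 4.0414*b - 0.9717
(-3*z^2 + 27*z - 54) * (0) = 0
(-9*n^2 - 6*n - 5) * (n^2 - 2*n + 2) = -9*n^4 + 12*n^3 - 11*n^2 - 2*n - 10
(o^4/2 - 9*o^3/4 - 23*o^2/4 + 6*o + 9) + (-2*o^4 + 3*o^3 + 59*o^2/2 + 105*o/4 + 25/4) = -3*o^4/2 + 3*o^3/4 + 95*o^2/4 + 129*o/4 + 61/4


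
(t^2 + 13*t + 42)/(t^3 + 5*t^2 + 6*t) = (t^2 + 13*t + 42)/(t*(t^2 + 5*t + 6))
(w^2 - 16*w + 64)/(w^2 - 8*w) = (w - 8)/w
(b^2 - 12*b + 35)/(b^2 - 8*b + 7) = (b - 5)/(b - 1)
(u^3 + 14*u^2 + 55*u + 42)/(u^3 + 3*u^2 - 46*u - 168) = (u^2 + 8*u + 7)/(u^2 - 3*u - 28)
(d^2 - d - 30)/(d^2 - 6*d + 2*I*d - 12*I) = (d + 5)/(d + 2*I)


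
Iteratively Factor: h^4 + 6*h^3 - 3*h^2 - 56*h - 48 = (h + 4)*(h^3 + 2*h^2 - 11*h - 12) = (h - 3)*(h + 4)*(h^2 + 5*h + 4) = (h - 3)*(h + 1)*(h + 4)*(h + 4)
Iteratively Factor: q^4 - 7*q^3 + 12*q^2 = (q - 3)*(q^3 - 4*q^2) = (q - 4)*(q - 3)*(q^2) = q*(q - 4)*(q - 3)*(q)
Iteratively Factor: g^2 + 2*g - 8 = (g + 4)*(g - 2)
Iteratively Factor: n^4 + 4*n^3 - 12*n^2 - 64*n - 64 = (n + 2)*(n^3 + 2*n^2 - 16*n - 32) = (n - 4)*(n + 2)*(n^2 + 6*n + 8) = (n - 4)*(n + 2)*(n + 4)*(n + 2)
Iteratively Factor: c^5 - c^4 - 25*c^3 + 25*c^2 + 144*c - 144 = (c + 4)*(c^4 - 5*c^3 - 5*c^2 + 45*c - 36) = (c - 3)*(c + 4)*(c^3 - 2*c^2 - 11*c + 12) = (c - 3)*(c + 3)*(c + 4)*(c^2 - 5*c + 4) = (c - 4)*(c - 3)*(c + 3)*(c + 4)*(c - 1)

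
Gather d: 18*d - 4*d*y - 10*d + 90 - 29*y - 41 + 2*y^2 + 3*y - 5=d*(8 - 4*y) + 2*y^2 - 26*y + 44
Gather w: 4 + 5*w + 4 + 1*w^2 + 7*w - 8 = w^2 + 12*w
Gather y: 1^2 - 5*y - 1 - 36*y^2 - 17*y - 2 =-36*y^2 - 22*y - 2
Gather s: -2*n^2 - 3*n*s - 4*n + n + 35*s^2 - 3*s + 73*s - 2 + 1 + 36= -2*n^2 - 3*n + 35*s^2 + s*(70 - 3*n) + 35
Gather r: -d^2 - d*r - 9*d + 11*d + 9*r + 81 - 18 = -d^2 + 2*d + r*(9 - d) + 63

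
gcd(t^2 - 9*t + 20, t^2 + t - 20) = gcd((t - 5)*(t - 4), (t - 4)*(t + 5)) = t - 4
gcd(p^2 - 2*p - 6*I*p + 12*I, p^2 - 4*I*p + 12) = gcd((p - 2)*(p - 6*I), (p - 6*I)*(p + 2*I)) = p - 6*I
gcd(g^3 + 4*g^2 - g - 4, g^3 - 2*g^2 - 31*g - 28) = g^2 + 5*g + 4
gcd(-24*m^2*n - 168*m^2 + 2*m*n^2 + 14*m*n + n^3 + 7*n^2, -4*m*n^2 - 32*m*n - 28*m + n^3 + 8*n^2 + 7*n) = 4*m*n + 28*m - n^2 - 7*n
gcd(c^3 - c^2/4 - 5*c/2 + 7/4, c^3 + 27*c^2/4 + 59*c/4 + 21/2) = c + 7/4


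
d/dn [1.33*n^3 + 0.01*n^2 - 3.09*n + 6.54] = 3.99*n^2 + 0.02*n - 3.09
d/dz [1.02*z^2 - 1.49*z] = 2.04*z - 1.49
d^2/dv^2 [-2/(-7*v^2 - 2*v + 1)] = 4*(-49*v^2 - 14*v + 4*(7*v + 1)^2 + 7)/(7*v^2 + 2*v - 1)^3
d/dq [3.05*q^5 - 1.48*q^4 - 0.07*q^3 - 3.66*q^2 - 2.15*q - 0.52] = 15.25*q^4 - 5.92*q^3 - 0.21*q^2 - 7.32*q - 2.15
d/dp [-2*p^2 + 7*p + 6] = 7 - 4*p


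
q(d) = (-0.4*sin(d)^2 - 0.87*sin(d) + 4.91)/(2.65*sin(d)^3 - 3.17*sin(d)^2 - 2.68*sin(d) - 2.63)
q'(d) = (-0.8*sin(d)*cos(d) - 0.87*cos(d))/(2.65*sin(d)^3 - 3.17*sin(d)^2 - 2.68*sin(d) - 2.63) + (-7.95*sin(d)^2*cos(d) + 6.34*sin(d)*cos(d) + 2.68*cos(d))*(-0.4*sin(d)^2 - 0.87*sin(d) + 4.91)/(2.65*sin(d)^3 - 3.17*sin(d)^2 - 2.68*sin(d) - 2.63)^2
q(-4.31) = -0.66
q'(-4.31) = -0.19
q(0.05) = -1.76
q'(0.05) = 2.21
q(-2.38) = -1.68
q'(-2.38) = 2.04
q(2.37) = -0.80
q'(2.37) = -0.56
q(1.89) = -0.65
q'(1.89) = -0.14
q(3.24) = -2.08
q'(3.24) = -2.04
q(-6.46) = -2.22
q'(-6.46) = 1.59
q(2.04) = -0.67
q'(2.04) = -0.23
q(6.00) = -2.34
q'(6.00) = 0.58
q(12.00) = -2.09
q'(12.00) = -1.97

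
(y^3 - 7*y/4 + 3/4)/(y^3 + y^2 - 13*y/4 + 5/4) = (2*y + 3)/(2*y + 5)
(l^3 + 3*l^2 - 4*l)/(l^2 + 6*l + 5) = l*(l^2 + 3*l - 4)/(l^2 + 6*l + 5)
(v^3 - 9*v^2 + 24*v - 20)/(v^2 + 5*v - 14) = (v^2 - 7*v + 10)/(v + 7)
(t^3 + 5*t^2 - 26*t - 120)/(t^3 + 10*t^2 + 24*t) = (t - 5)/t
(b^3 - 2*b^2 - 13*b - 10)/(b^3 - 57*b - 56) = (b^2 - 3*b - 10)/(b^2 - b - 56)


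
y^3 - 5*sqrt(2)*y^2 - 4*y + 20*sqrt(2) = (y - 2)*(y + 2)*(y - 5*sqrt(2))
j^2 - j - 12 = (j - 4)*(j + 3)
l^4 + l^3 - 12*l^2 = l^2*(l - 3)*(l + 4)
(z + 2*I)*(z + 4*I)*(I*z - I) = I*z^3 - 6*z^2 - I*z^2 + 6*z - 8*I*z + 8*I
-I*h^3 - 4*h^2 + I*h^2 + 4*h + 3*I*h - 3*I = (h - 3*I)*(h - I)*(-I*h + I)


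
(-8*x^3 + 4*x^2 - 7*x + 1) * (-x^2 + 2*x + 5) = 8*x^5 - 20*x^4 - 25*x^3 + 5*x^2 - 33*x + 5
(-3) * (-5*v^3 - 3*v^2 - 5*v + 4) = 15*v^3 + 9*v^2 + 15*v - 12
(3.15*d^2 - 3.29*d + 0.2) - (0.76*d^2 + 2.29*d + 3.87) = 2.39*d^2 - 5.58*d - 3.67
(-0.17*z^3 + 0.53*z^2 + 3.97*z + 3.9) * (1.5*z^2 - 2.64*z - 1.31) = -0.255*z^5 + 1.2438*z^4 + 4.7785*z^3 - 5.3251*z^2 - 15.4967*z - 5.109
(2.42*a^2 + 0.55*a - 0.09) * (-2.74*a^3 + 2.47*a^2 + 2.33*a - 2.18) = -6.6308*a^5 + 4.4704*a^4 + 7.2437*a^3 - 4.2164*a^2 - 1.4087*a + 0.1962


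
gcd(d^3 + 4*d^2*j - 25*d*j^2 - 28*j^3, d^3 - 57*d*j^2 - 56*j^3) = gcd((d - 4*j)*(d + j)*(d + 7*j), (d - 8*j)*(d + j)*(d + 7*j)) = d^2 + 8*d*j + 7*j^2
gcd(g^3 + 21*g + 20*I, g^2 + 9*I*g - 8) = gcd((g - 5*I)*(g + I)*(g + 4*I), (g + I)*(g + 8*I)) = g + I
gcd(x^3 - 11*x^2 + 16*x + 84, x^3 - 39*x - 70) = x^2 - 5*x - 14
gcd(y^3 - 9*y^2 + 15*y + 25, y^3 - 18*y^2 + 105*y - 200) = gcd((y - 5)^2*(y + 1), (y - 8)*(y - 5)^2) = y^2 - 10*y + 25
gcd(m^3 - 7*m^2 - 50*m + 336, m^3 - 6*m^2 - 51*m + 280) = m^2 - m - 56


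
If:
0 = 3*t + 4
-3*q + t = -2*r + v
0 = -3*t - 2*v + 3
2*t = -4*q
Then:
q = 2/3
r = 41/12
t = -4/3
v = 7/2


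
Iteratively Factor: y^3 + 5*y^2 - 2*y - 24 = (y + 3)*(y^2 + 2*y - 8) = (y + 3)*(y + 4)*(y - 2)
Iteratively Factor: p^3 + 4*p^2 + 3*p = (p + 3)*(p^2 + p) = p*(p + 3)*(p + 1)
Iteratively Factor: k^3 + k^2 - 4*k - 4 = (k - 2)*(k^2 + 3*k + 2) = (k - 2)*(k + 2)*(k + 1)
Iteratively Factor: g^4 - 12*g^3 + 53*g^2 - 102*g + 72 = (g - 3)*(g^3 - 9*g^2 + 26*g - 24) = (g - 4)*(g - 3)*(g^2 - 5*g + 6) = (g - 4)*(g - 3)^2*(g - 2)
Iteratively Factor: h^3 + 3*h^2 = (h)*(h^2 + 3*h) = h*(h + 3)*(h)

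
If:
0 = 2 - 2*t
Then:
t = 1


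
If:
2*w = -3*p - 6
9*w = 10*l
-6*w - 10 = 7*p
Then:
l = 27/10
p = -4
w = 3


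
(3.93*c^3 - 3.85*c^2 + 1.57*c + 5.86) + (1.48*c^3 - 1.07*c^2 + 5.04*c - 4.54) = 5.41*c^3 - 4.92*c^2 + 6.61*c + 1.32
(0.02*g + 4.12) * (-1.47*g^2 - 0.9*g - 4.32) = -0.0294*g^3 - 6.0744*g^2 - 3.7944*g - 17.7984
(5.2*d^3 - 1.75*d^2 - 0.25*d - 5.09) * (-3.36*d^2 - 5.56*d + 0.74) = -17.472*d^5 - 23.032*d^4 + 14.418*d^3 + 17.1974*d^2 + 28.1154*d - 3.7666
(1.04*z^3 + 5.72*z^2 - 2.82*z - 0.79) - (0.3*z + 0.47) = 1.04*z^3 + 5.72*z^2 - 3.12*z - 1.26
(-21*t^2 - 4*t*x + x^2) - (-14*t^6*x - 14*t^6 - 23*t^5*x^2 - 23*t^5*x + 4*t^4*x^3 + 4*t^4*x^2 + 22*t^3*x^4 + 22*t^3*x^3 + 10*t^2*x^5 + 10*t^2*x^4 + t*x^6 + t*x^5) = 14*t^6*x + 14*t^6 + 23*t^5*x^2 + 23*t^5*x - 4*t^4*x^3 - 4*t^4*x^2 - 22*t^3*x^4 - 22*t^3*x^3 - 10*t^2*x^5 - 10*t^2*x^4 - 21*t^2 - t*x^6 - t*x^5 - 4*t*x + x^2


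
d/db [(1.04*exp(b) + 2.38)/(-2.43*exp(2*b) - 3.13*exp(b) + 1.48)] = (2.5272*exp(2*b) + 11.5668*exp(b) + 8.9886)*exp(b)/(5.9049*exp(4*b) + 15.2118*exp(3*b) + 2.6041*exp(2*b) - 9.2648*exp(b) + 2.1904)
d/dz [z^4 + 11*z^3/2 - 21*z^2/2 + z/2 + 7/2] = 4*z^3 + 33*z^2/2 - 21*z + 1/2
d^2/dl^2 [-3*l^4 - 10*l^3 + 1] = 12*l*(-3*l - 5)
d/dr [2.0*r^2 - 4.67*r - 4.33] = 4.0*r - 4.67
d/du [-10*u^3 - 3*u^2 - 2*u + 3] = -30*u^2 - 6*u - 2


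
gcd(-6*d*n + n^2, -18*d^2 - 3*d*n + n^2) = 6*d - n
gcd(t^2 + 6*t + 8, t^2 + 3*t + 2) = t + 2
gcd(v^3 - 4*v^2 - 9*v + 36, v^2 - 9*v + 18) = v - 3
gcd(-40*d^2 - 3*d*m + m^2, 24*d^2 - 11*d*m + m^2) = 8*d - m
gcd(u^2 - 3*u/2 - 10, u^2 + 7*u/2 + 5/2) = u + 5/2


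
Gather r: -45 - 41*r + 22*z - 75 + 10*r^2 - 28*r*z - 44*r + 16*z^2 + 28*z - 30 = 10*r^2 + r*(-28*z - 85) + 16*z^2 + 50*z - 150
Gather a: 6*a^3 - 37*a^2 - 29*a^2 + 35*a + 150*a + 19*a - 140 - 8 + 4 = 6*a^3 - 66*a^2 + 204*a - 144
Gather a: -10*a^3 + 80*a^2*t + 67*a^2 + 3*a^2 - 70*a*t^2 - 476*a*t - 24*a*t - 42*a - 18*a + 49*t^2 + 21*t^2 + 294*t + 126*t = -10*a^3 + a^2*(80*t + 70) + a*(-70*t^2 - 500*t - 60) + 70*t^2 + 420*t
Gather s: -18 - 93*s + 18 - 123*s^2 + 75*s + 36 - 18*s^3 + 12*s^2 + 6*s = -18*s^3 - 111*s^2 - 12*s + 36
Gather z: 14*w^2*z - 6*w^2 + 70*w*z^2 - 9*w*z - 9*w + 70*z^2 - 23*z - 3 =-6*w^2 - 9*w + z^2*(70*w + 70) + z*(14*w^2 - 9*w - 23) - 3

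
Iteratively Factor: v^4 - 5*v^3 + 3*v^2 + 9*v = (v - 3)*(v^3 - 2*v^2 - 3*v) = (v - 3)^2*(v^2 + v) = (v - 3)^2*(v + 1)*(v)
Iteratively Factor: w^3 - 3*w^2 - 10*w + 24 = (w - 2)*(w^2 - w - 12) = (w - 2)*(w + 3)*(w - 4)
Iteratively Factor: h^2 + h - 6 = (h - 2)*(h + 3)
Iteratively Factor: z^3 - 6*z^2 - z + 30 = (z - 3)*(z^2 - 3*z - 10) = (z - 5)*(z - 3)*(z + 2)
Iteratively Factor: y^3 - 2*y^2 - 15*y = (y + 3)*(y^2 - 5*y) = (y - 5)*(y + 3)*(y)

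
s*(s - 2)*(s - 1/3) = s^3 - 7*s^2/3 + 2*s/3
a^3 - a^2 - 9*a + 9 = (a - 3)*(a - 1)*(a + 3)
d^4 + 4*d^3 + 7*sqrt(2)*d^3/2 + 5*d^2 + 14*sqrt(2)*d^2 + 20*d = d*(d + 4)*(d + sqrt(2))*(d + 5*sqrt(2)/2)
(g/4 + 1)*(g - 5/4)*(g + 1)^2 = g^4/4 + 19*g^3/16 + 3*g^2/8 - 29*g/16 - 5/4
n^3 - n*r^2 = n*(n - r)*(n + r)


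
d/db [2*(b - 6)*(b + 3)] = 4*b - 6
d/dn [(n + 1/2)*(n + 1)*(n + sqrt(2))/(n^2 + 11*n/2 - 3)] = (4*n^4 + 44*n^3 - 5*n^2 + 16*sqrt(2)*n^2 - 28*sqrt(2)*n - 36*n - 29*sqrt(2) - 6)/(4*n^4 + 44*n^3 + 97*n^2 - 132*n + 36)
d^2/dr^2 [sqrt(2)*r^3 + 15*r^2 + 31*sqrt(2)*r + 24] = 6*sqrt(2)*r + 30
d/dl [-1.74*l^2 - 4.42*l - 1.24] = -3.48*l - 4.42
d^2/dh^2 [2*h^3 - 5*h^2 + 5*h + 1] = 12*h - 10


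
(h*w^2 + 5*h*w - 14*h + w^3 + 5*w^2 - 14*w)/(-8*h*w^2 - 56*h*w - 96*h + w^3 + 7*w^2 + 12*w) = (-h*w^2 - 5*h*w + 14*h - w^3 - 5*w^2 + 14*w)/(8*h*w^2 + 56*h*w + 96*h - w^3 - 7*w^2 - 12*w)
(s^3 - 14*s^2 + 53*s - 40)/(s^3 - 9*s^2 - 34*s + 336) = (s^2 - 6*s + 5)/(s^2 - s - 42)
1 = 1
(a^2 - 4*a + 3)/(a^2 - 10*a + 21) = (a - 1)/(a - 7)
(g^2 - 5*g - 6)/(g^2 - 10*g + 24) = (g + 1)/(g - 4)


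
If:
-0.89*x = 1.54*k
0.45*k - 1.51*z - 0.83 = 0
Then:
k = 3.35555555555556*z + 1.84444444444444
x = -5.80624219725343*z - 3.19151061173533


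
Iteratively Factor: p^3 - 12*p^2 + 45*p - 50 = (p - 5)*(p^2 - 7*p + 10) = (p - 5)^2*(p - 2)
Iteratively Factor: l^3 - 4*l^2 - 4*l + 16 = (l + 2)*(l^2 - 6*l + 8) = (l - 4)*(l + 2)*(l - 2)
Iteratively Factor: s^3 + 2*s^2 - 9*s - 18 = (s + 3)*(s^2 - s - 6) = (s + 2)*(s + 3)*(s - 3)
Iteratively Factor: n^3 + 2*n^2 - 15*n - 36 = (n - 4)*(n^2 + 6*n + 9) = (n - 4)*(n + 3)*(n + 3)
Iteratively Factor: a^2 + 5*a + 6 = (a + 3)*(a + 2)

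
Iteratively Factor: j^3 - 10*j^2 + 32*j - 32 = (j - 2)*(j^2 - 8*j + 16) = (j - 4)*(j - 2)*(j - 4)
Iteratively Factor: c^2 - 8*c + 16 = (c - 4)*(c - 4)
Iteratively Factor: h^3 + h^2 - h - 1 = (h + 1)*(h^2 - 1) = (h - 1)*(h + 1)*(h + 1)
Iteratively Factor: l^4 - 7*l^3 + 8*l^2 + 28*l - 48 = (l + 2)*(l^3 - 9*l^2 + 26*l - 24) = (l - 3)*(l + 2)*(l^2 - 6*l + 8) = (l - 4)*(l - 3)*(l + 2)*(l - 2)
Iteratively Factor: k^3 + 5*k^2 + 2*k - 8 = (k + 2)*(k^2 + 3*k - 4) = (k + 2)*(k + 4)*(k - 1)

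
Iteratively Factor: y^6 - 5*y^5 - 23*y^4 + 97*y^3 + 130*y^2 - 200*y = (y + 2)*(y^5 - 7*y^4 - 9*y^3 + 115*y^2 - 100*y) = (y - 5)*(y + 2)*(y^4 - 2*y^3 - 19*y^2 + 20*y) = (y - 5)*(y - 1)*(y + 2)*(y^3 - y^2 - 20*y) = (y - 5)^2*(y - 1)*(y + 2)*(y^2 + 4*y) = y*(y - 5)^2*(y - 1)*(y + 2)*(y + 4)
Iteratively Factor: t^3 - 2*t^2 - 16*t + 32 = (t - 2)*(t^2 - 16) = (t - 2)*(t + 4)*(t - 4)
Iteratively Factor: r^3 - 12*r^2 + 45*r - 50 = (r - 5)*(r^2 - 7*r + 10) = (r - 5)*(r - 2)*(r - 5)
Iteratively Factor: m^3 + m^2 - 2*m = (m)*(m^2 + m - 2) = m*(m + 2)*(m - 1)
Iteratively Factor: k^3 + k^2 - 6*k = (k + 3)*(k^2 - 2*k) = (k - 2)*(k + 3)*(k)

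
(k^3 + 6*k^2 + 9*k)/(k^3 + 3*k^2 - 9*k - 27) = k/(k - 3)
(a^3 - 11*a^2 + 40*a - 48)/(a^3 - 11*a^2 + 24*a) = (a^2 - 8*a + 16)/(a*(a - 8))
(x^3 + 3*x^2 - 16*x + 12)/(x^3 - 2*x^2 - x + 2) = (x + 6)/(x + 1)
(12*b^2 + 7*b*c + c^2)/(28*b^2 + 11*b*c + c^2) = (3*b + c)/(7*b + c)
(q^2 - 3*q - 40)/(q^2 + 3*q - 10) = (q - 8)/(q - 2)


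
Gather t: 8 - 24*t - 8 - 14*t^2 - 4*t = -14*t^2 - 28*t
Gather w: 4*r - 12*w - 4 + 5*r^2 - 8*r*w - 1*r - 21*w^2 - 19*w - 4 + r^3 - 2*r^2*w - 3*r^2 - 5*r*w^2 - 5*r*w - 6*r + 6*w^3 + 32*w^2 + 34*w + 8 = r^3 + 2*r^2 - 3*r + 6*w^3 + w^2*(11 - 5*r) + w*(-2*r^2 - 13*r + 3)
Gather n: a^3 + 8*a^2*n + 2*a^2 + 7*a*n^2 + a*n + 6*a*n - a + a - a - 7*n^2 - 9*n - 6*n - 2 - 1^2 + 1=a^3 + 2*a^2 - a + n^2*(7*a - 7) + n*(8*a^2 + 7*a - 15) - 2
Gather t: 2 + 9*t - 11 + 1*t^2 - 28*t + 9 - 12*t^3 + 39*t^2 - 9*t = -12*t^3 + 40*t^2 - 28*t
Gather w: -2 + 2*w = 2*w - 2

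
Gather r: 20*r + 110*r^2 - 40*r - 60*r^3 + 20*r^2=-60*r^3 + 130*r^2 - 20*r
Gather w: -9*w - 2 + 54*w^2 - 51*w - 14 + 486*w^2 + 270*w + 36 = 540*w^2 + 210*w + 20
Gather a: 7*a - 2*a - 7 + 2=5*a - 5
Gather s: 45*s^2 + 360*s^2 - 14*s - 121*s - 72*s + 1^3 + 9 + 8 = 405*s^2 - 207*s + 18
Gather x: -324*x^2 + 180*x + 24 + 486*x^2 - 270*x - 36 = 162*x^2 - 90*x - 12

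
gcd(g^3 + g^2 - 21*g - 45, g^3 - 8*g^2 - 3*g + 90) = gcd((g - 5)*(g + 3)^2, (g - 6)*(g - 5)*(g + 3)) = g^2 - 2*g - 15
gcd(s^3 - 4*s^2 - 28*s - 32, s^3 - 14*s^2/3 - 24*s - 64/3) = s^2 - 6*s - 16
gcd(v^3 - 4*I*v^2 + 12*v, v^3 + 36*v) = v^2 - 6*I*v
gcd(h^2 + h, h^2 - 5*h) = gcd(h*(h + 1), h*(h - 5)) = h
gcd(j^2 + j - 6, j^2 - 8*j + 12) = j - 2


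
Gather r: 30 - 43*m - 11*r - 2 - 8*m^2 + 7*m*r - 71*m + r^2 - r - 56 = -8*m^2 - 114*m + r^2 + r*(7*m - 12) - 28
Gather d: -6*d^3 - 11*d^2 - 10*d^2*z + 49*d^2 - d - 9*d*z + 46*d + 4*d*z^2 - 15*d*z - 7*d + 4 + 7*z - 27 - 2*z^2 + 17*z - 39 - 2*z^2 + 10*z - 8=-6*d^3 + d^2*(38 - 10*z) + d*(4*z^2 - 24*z + 38) - 4*z^2 + 34*z - 70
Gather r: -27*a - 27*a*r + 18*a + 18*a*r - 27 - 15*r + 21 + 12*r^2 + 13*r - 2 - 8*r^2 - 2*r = -9*a + 4*r^2 + r*(-9*a - 4) - 8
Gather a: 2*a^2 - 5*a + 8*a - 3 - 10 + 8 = 2*a^2 + 3*a - 5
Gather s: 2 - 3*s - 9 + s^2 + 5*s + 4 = s^2 + 2*s - 3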